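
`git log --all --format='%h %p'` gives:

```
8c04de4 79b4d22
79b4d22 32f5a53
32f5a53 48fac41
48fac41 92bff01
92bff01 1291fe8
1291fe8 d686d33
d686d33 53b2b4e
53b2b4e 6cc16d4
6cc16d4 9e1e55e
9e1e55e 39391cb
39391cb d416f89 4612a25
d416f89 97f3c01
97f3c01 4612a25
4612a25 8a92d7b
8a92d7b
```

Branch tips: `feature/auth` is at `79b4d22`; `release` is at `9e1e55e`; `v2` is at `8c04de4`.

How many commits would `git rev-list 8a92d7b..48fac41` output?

Reachable from 48fac41: {1291fe8, 39391cb, 4612a25, 48fac41, 53b2b4e, 6cc16d4, 8a92d7b, 92bff01, 97f3c01, 9e1e55e, d416f89, d686d33}.
Reachable from 8a92d7b: {8a92d7b}.
In 48fac41's history but not 8a92d7b's: {1291fe8, 39391cb, 4612a25, 48fac41, 53b2b4e, 6cc16d4, 92bff01, 97f3c01, 9e1e55e, d416f89, d686d33} — 11 commits.

11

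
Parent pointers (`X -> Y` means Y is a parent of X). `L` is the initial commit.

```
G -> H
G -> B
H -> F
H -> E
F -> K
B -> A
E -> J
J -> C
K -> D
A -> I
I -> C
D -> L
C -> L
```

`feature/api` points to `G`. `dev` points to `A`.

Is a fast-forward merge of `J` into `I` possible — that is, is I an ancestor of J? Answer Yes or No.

No

A fast-forward from I to J is possible iff I is an ancestor of J.
Ancestors of J: {C, J, L}.
I is not among them, so fast-forward is not possible.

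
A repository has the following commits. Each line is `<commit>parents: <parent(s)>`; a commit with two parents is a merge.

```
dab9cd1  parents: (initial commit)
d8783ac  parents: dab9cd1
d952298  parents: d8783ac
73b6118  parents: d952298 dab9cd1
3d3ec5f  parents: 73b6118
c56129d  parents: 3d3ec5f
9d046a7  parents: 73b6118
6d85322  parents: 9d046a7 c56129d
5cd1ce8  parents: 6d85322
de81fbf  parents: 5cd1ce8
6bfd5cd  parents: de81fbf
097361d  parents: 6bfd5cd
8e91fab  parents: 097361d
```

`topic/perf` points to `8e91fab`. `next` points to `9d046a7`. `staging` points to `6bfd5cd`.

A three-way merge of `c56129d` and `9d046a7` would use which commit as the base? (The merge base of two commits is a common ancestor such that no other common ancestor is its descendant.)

73b6118

Ancestors of c56129d: {3d3ec5f, 73b6118, c56129d, d8783ac, d952298, dab9cd1}.
Ancestors of 9d046a7: {73b6118, 9d046a7, d8783ac, d952298, dab9cd1}.
Common ancestors: {73b6118, d8783ac, d952298, dab9cd1}.
Among these, 73b6118 is not an ancestor of any other common ancestor — it is the merge base.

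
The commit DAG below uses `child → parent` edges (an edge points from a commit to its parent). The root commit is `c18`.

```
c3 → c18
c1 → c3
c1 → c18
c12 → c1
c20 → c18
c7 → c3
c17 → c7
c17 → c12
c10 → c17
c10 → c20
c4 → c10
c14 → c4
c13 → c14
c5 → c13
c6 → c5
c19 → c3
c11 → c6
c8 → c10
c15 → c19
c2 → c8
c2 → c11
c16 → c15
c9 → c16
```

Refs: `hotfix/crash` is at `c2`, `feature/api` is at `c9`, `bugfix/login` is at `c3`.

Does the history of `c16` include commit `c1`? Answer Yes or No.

No

Ancestors of c16: {c15, c16, c18, c19, c3}.
c1 is not in that set, so it is not an ancestor of c16.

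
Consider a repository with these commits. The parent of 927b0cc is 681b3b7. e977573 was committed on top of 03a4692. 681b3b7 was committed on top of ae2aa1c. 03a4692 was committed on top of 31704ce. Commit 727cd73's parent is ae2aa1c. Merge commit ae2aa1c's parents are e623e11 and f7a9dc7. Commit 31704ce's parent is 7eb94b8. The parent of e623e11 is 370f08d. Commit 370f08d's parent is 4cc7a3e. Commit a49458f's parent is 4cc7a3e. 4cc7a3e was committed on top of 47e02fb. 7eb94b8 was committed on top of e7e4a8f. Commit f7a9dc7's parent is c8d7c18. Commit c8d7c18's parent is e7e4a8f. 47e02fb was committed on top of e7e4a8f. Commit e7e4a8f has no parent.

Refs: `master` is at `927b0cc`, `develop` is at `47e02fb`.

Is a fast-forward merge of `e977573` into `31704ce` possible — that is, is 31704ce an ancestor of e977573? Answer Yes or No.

A fast-forward from 31704ce to e977573 is possible iff 31704ce is an ancestor of e977573.
Ancestors of e977573: {03a4692, 31704ce, 7eb94b8, e7e4a8f, e977573}.
31704ce is among them, so fast-forward is possible.

Yes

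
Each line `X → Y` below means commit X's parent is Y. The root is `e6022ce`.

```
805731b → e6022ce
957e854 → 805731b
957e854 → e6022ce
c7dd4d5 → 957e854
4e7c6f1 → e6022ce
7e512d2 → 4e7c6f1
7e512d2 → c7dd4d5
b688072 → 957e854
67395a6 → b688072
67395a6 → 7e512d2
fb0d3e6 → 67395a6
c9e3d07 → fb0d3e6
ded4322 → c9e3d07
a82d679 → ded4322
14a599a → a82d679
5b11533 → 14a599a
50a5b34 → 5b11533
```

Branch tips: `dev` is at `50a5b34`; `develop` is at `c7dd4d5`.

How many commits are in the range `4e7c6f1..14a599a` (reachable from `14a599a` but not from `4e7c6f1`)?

Reachable from 14a599a: {14a599a, 4e7c6f1, 67395a6, 7e512d2, 805731b, 957e854, a82d679, b688072, c7dd4d5, c9e3d07, ded4322, e6022ce, fb0d3e6}.
Reachable from 4e7c6f1: {4e7c6f1, e6022ce}.
In 14a599a's history but not 4e7c6f1's: {14a599a, 67395a6, 7e512d2, 805731b, 957e854, a82d679, b688072, c7dd4d5, c9e3d07, ded4322, fb0d3e6} — 11 commits.

11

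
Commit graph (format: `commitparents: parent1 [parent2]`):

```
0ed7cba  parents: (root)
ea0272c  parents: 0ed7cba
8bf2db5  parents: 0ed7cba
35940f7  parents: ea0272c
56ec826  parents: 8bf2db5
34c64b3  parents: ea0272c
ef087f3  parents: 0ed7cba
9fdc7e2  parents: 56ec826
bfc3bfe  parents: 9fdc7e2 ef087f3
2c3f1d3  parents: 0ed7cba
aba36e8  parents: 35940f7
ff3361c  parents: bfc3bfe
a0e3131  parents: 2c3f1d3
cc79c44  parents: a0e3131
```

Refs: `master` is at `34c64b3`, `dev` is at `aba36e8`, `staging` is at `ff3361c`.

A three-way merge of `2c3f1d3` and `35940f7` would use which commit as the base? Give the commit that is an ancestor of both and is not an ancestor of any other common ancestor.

Ancestors of 2c3f1d3: {0ed7cba, 2c3f1d3}.
Ancestors of 35940f7: {0ed7cba, 35940f7, ea0272c}.
Common ancestors: {0ed7cba}.
The only common ancestor is 0ed7cba, so it is the merge base.

0ed7cba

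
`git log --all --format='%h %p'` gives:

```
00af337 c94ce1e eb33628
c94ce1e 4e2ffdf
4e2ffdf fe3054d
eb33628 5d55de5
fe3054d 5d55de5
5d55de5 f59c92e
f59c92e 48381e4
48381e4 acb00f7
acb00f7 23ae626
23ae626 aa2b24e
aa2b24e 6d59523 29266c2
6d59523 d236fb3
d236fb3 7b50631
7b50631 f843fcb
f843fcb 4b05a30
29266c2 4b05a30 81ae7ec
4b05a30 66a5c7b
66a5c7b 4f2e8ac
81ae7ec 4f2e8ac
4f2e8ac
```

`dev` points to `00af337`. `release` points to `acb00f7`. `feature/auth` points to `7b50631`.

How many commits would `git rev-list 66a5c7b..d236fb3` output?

4

Reachable from d236fb3: {4b05a30, 4f2e8ac, 66a5c7b, 7b50631, d236fb3, f843fcb}.
Reachable from 66a5c7b: {4f2e8ac, 66a5c7b}.
In d236fb3's history but not 66a5c7b's: {4b05a30, 7b50631, d236fb3, f843fcb} — 4 commits.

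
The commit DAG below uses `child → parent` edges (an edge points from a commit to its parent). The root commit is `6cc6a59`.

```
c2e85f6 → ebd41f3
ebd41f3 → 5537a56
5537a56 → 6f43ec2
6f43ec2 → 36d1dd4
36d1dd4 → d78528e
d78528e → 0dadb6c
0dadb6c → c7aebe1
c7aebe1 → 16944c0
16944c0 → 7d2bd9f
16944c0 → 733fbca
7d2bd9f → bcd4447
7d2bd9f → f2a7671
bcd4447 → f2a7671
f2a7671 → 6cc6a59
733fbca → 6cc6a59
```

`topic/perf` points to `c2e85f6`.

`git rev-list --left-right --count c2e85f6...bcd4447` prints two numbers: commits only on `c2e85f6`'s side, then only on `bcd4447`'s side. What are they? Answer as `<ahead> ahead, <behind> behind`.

Reachable from c2e85f6: {0dadb6c, 16944c0, 36d1dd4, 5537a56, 6cc6a59, 6f43ec2, 733fbca, 7d2bd9f, bcd4447, c2e85f6, c7aebe1, d78528e, ebd41f3, f2a7671}.
Reachable from bcd4447: {6cc6a59, bcd4447, f2a7671}.
Only in c2e85f6's history (ahead): {0dadb6c, 16944c0, 36d1dd4, 5537a56, 6f43ec2, 733fbca, 7d2bd9f, c2e85f6, c7aebe1, d78528e, ebd41f3} — 11.
Only in bcd4447's history (behind): {} — 0.

11 ahead, 0 behind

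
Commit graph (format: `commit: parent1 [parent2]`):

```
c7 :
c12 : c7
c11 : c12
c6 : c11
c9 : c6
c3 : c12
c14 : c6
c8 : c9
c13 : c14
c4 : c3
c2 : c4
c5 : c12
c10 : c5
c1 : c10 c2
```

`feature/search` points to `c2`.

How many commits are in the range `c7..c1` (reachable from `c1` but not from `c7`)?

Reachable from c1: {c1, c10, c12, c2, c3, c4, c5, c7}.
Reachable from c7: {c7}.
In c1's history but not c7's: {c1, c10, c12, c2, c3, c4, c5} — 7 commits.

7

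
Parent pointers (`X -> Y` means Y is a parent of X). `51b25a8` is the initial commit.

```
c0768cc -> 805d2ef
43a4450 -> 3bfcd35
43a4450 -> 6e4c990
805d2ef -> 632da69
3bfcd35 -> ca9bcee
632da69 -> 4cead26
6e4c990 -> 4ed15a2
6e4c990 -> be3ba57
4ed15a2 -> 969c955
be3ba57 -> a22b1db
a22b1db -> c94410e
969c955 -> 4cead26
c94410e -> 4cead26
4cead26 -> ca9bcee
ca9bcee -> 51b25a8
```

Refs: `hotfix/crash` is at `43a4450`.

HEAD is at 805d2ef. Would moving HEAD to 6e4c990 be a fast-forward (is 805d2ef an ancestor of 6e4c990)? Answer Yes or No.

No

A fast-forward from 805d2ef to 6e4c990 is possible iff 805d2ef is an ancestor of 6e4c990.
Ancestors of 6e4c990: {4cead26, 4ed15a2, 51b25a8, 6e4c990, 969c955, a22b1db, be3ba57, c94410e, ca9bcee}.
805d2ef is not among them, so fast-forward is not possible.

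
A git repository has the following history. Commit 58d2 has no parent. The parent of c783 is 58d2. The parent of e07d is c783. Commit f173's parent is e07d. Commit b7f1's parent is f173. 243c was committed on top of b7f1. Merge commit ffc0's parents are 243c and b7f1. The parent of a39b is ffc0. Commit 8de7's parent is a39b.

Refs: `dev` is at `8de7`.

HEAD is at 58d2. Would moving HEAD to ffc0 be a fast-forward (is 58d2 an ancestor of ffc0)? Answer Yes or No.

Yes

A fast-forward from 58d2 to ffc0 is possible iff 58d2 is an ancestor of ffc0.
Ancestors of ffc0: {243c, 58d2, b7f1, c783, e07d, f173, ffc0}.
58d2 is among them, so fast-forward is possible.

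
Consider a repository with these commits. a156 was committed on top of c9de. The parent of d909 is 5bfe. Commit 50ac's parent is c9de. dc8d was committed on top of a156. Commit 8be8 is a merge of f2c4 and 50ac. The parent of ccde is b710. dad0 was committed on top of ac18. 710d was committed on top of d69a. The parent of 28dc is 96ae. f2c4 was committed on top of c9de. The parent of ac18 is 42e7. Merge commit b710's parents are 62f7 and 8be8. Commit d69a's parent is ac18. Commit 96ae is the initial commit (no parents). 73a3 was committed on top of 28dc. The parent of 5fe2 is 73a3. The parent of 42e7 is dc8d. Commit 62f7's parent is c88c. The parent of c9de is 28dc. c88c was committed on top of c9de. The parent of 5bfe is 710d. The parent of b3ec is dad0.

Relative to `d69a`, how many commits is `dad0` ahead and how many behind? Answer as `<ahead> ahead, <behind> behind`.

Reachable from dad0: {28dc, 42e7, 96ae, a156, ac18, c9de, dad0, dc8d}.
Reachable from d69a: {28dc, 42e7, 96ae, a156, ac18, c9de, d69a, dc8d}.
Only in dad0's history (ahead): {dad0} — 1.
Only in d69a's history (behind): {d69a} — 1.

1 ahead, 1 behind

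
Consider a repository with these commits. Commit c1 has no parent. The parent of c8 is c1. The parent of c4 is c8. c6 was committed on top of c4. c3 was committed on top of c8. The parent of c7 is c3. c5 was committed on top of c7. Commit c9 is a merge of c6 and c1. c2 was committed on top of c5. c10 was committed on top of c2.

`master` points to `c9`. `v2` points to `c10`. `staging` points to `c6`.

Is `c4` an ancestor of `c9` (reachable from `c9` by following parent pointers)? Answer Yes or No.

Yes

Ancestors of c9 (commits reachable by following parents): {c1, c4, c6, c8, c9}.
c4 is in that set, so it is an ancestor of c9.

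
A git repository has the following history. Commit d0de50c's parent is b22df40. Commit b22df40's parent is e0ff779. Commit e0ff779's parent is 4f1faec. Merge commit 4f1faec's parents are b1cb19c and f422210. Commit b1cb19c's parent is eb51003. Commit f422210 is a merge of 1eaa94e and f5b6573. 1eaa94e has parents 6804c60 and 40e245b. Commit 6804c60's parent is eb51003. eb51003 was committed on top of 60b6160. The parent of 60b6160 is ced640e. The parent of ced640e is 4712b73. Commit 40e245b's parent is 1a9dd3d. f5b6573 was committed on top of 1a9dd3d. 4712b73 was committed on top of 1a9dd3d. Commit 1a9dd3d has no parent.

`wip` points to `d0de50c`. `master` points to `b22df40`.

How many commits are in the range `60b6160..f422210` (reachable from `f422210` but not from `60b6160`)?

6

Reachable from f422210: {1a9dd3d, 1eaa94e, 40e245b, 4712b73, 60b6160, 6804c60, ced640e, eb51003, f422210, f5b6573}.
Reachable from 60b6160: {1a9dd3d, 4712b73, 60b6160, ced640e}.
In f422210's history but not 60b6160's: {1eaa94e, 40e245b, 6804c60, eb51003, f422210, f5b6573} — 6 commits.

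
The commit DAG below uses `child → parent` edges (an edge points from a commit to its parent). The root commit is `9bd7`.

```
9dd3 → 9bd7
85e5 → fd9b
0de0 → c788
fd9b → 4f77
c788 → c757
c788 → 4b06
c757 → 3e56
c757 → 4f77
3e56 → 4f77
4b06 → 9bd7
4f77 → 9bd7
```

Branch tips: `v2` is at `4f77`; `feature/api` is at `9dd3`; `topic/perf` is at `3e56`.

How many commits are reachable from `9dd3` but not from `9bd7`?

1

Reachable from 9dd3: {9bd7, 9dd3}.
Reachable from 9bd7: {9bd7}.
In 9dd3's history but not 9bd7's: {9dd3} — 1 commit.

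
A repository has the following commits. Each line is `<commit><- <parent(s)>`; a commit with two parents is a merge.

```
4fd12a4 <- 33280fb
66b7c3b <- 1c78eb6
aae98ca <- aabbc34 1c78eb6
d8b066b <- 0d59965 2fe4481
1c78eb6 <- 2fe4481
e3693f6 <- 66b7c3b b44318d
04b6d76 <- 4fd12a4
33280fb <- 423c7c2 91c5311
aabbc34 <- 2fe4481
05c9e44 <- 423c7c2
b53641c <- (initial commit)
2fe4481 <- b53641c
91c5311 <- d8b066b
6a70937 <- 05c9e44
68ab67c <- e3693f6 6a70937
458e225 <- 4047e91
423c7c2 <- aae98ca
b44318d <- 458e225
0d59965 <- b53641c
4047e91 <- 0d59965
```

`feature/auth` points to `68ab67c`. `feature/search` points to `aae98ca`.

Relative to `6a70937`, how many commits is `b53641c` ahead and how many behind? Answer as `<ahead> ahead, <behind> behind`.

Reachable from b53641c: {b53641c}.
Reachable from 6a70937: {05c9e44, 1c78eb6, 2fe4481, 423c7c2, 6a70937, aabbc34, aae98ca, b53641c}.
Only in b53641c's history (ahead): {} — 0.
Only in 6a70937's history (behind): {05c9e44, 1c78eb6, 2fe4481, 423c7c2, 6a70937, aabbc34, aae98ca} — 7.

0 ahead, 7 behind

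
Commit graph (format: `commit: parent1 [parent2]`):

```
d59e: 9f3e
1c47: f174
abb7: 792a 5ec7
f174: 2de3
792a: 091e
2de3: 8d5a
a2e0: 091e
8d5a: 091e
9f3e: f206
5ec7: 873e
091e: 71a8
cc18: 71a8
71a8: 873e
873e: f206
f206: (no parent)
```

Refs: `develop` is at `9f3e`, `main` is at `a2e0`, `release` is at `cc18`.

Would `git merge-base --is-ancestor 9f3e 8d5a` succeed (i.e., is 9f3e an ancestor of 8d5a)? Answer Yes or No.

No

Ancestors of 8d5a: {091e, 71a8, 873e, 8d5a, f206}.
9f3e is not in that set, so it is not an ancestor of 8d5a.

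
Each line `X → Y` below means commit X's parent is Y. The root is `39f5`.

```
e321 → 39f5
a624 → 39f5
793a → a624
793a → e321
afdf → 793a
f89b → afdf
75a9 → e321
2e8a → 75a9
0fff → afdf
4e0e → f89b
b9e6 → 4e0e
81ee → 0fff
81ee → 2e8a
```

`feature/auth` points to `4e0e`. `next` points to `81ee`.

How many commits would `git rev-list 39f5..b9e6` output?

Reachable from b9e6: {39f5, 4e0e, 793a, a624, afdf, b9e6, e321, f89b}.
Reachable from 39f5: {39f5}.
In b9e6's history but not 39f5's: {4e0e, 793a, a624, afdf, b9e6, e321, f89b} — 7 commits.

7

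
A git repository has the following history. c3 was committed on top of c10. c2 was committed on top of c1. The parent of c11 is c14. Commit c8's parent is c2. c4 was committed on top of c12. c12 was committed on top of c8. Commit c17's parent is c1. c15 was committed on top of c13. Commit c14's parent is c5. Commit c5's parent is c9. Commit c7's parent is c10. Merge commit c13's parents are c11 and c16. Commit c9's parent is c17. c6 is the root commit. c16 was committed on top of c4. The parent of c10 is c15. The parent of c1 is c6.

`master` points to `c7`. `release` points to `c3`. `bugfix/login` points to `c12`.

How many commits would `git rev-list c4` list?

Walking parent pointers from c4: reachable set = {c1, c12, c2, c4, c6, c8}.
That is 6 commits.

6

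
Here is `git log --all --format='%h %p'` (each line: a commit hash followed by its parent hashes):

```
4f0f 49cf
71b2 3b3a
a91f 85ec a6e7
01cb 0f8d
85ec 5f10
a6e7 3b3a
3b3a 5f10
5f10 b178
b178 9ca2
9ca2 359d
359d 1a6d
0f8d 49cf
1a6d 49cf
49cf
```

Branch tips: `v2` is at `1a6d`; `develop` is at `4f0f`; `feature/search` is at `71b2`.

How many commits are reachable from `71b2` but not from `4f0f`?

7

Reachable from 71b2: {1a6d, 359d, 3b3a, 49cf, 5f10, 71b2, 9ca2, b178}.
Reachable from 4f0f: {49cf, 4f0f}.
In 71b2's history but not 4f0f's: {1a6d, 359d, 3b3a, 5f10, 71b2, 9ca2, b178} — 7 commits.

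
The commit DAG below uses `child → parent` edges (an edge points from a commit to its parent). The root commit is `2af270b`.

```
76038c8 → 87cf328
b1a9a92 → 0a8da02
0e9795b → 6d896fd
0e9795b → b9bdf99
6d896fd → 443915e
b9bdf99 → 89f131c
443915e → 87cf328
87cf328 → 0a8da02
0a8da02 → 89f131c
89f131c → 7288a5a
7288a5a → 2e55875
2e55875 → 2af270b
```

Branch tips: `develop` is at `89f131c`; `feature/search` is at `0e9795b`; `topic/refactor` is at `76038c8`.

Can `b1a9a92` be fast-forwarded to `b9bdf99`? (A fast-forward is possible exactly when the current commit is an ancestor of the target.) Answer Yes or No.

No

A fast-forward from b1a9a92 to b9bdf99 is possible iff b1a9a92 is an ancestor of b9bdf99.
Ancestors of b9bdf99: {2af270b, 2e55875, 7288a5a, 89f131c, b9bdf99}.
b1a9a92 is not among them, so fast-forward is not possible.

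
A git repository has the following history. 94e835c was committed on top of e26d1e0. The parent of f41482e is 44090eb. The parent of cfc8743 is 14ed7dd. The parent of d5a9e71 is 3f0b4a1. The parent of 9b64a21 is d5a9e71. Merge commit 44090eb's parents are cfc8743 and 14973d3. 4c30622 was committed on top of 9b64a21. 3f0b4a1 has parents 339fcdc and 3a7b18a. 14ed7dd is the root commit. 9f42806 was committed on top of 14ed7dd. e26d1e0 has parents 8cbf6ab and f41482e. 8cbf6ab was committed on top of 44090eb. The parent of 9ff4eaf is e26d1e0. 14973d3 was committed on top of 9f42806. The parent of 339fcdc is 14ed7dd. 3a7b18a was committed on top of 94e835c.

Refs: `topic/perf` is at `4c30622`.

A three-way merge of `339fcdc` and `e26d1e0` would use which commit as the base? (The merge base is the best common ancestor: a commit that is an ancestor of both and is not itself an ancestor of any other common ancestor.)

14ed7dd

Ancestors of 339fcdc: {14ed7dd, 339fcdc}.
Ancestors of e26d1e0: {14973d3, 14ed7dd, 44090eb, 8cbf6ab, 9f42806, cfc8743, e26d1e0, f41482e}.
Common ancestors: {14ed7dd}.
The only common ancestor is 14ed7dd, so it is the merge base.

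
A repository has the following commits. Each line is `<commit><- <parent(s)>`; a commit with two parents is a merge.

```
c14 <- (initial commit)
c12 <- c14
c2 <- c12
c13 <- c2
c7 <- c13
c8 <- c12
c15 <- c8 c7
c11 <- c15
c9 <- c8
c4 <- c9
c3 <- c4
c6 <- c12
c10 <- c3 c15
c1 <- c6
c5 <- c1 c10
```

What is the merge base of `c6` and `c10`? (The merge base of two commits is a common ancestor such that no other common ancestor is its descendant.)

Ancestors of c6: {c12, c14, c6}.
Ancestors of c10: {c10, c12, c13, c14, c15, c2, c3, c4, c7, c8, c9}.
Common ancestors: {c12, c14}.
Among these, c12 is not an ancestor of any other common ancestor — it is the merge base.

c12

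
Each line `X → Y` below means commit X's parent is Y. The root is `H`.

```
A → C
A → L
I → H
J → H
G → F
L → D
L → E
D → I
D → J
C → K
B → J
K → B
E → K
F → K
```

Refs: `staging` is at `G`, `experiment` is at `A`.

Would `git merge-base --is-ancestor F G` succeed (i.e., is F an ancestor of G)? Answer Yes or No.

Yes

Ancestors of G (commits reachable by following parents): {B, F, G, H, J, K}.
F is in that set, so it is an ancestor of G.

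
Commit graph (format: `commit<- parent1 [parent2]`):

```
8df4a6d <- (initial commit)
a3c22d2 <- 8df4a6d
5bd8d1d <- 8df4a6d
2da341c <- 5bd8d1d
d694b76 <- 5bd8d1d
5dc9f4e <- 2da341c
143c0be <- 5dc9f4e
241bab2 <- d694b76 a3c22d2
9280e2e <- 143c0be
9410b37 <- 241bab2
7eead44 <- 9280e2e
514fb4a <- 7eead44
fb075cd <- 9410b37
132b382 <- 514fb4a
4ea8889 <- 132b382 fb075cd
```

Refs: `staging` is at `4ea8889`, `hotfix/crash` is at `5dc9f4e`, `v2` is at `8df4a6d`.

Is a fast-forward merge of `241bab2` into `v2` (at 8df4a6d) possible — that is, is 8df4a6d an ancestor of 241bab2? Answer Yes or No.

Yes

A fast-forward from 8df4a6d to 241bab2 is possible iff 8df4a6d is an ancestor of 241bab2.
Ancestors of 241bab2: {241bab2, 5bd8d1d, 8df4a6d, a3c22d2, d694b76}.
8df4a6d is among them, so fast-forward is possible.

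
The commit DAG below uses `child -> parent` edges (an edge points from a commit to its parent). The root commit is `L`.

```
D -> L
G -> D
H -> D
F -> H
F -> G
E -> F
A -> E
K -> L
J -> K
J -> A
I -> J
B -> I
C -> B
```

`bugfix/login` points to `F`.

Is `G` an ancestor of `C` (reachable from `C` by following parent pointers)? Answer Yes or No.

Yes

Ancestors of C (commits reachable by following parents): {A, B, C, D, E, F, G, H, I, J, K, L}.
G is in that set, so it is an ancestor of C.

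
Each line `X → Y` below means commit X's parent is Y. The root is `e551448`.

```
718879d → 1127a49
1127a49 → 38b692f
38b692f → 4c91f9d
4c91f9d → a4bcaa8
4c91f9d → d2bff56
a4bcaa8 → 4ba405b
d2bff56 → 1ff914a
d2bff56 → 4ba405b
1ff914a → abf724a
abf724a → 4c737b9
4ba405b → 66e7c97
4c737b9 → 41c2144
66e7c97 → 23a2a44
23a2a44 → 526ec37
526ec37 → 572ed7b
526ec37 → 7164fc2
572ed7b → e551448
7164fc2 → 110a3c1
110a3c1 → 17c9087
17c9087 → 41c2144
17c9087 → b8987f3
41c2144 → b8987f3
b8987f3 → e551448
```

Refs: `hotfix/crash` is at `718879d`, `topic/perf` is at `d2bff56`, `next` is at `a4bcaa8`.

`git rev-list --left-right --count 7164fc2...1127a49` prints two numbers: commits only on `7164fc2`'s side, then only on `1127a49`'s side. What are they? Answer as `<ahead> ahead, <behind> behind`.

Reachable from 7164fc2: {110a3c1, 17c9087, 41c2144, 7164fc2, b8987f3, e551448}.
Reachable from 1127a49: {110a3c1, 1127a49, 17c9087, 1ff914a, 23a2a44, 38b692f, 41c2144, 4ba405b, 4c737b9, 4c91f9d, 526ec37, 572ed7b, 66e7c97, 7164fc2, a4bcaa8, abf724a, b8987f3, d2bff56, e551448}.
Only in 7164fc2's history (ahead): {} — 0.
Only in 1127a49's history (behind): {1127a49, 1ff914a, 23a2a44, 38b692f, 4ba405b, 4c737b9, 4c91f9d, 526ec37, 572ed7b, 66e7c97, a4bcaa8, abf724a, d2bff56} — 13.

0 ahead, 13 behind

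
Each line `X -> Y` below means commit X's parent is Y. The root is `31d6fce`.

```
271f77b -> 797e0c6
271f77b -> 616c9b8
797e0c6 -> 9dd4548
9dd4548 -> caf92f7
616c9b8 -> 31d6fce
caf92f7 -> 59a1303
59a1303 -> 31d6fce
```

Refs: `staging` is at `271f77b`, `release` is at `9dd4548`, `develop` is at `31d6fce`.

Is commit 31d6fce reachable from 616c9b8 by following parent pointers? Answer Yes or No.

Ancestors of 616c9b8 (commits reachable by following parents): {31d6fce, 616c9b8}.
31d6fce is in that set, so it is an ancestor of 616c9b8.

Yes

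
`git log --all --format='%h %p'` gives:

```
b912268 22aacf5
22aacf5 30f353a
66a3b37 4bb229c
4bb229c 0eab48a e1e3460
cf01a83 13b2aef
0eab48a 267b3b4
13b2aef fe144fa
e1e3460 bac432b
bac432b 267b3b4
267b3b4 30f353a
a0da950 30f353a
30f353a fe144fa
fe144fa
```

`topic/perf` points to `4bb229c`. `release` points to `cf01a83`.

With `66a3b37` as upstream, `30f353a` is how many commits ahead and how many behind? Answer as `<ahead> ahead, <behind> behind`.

Reachable from 30f353a: {30f353a, fe144fa}.
Reachable from 66a3b37: {0eab48a, 267b3b4, 30f353a, 4bb229c, 66a3b37, bac432b, e1e3460, fe144fa}.
Only in 30f353a's history (ahead): {} — 0.
Only in 66a3b37's history (behind): {0eab48a, 267b3b4, 4bb229c, 66a3b37, bac432b, e1e3460} — 6.

0 ahead, 6 behind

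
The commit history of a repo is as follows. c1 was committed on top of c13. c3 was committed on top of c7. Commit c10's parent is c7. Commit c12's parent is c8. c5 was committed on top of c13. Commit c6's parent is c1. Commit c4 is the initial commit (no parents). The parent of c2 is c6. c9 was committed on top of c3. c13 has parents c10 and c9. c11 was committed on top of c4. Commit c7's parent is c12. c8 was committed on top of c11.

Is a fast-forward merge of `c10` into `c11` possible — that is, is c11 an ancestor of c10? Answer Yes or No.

Yes

A fast-forward from c11 to c10 is possible iff c11 is an ancestor of c10.
Ancestors of c10: {c10, c11, c12, c4, c7, c8}.
c11 is among them, so fast-forward is possible.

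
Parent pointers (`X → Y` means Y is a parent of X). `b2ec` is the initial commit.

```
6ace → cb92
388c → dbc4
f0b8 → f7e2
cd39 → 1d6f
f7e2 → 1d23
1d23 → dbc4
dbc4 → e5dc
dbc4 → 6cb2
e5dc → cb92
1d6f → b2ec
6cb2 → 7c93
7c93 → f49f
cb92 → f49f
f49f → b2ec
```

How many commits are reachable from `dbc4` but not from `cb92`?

4

Reachable from dbc4: {6cb2, 7c93, b2ec, cb92, dbc4, e5dc, f49f}.
Reachable from cb92: {b2ec, cb92, f49f}.
In dbc4's history but not cb92's: {6cb2, 7c93, dbc4, e5dc} — 4 commits.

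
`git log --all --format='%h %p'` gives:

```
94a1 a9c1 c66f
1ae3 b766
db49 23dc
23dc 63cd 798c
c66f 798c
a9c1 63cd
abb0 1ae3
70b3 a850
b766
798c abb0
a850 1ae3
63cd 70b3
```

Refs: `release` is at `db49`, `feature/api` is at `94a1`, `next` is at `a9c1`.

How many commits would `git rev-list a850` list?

3

Walking parent pointers from a850: reachable set = {1ae3, a850, b766}.
That is 3 commits.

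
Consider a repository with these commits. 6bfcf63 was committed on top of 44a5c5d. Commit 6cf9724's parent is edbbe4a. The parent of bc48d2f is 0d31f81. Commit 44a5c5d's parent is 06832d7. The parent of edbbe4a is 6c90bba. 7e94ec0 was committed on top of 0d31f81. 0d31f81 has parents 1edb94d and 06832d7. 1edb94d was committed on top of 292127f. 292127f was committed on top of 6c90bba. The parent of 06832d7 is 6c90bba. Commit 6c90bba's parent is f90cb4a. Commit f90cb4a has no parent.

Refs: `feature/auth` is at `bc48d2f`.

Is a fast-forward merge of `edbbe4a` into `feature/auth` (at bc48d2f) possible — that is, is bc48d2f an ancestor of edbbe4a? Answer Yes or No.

No

A fast-forward from bc48d2f to edbbe4a is possible iff bc48d2f is an ancestor of edbbe4a.
Ancestors of edbbe4a: {6c90bba, edbbe4a, f90cb4a}.
bc48d2f is not among them, so fast-forward is not possible.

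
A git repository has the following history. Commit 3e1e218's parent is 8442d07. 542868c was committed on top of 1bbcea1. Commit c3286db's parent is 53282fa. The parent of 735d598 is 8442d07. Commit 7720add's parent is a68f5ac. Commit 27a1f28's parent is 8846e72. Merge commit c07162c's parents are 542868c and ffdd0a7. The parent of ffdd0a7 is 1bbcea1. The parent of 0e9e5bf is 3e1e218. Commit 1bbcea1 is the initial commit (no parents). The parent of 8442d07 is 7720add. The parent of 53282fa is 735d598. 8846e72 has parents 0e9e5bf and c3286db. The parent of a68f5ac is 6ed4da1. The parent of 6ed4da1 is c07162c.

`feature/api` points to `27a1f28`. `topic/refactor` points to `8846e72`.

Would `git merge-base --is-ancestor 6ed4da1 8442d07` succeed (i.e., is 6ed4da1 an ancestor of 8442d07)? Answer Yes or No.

Yes

Ancestors of 8442d07 (commits reachable by following parents): {1bbcea1, 542868c, 6ed4da1, 7720add, 8442d07, a68f5ac, c07162c, ffdd0a7}.
6ed4da1 is in that set, so it is an ancestor of 8442d07.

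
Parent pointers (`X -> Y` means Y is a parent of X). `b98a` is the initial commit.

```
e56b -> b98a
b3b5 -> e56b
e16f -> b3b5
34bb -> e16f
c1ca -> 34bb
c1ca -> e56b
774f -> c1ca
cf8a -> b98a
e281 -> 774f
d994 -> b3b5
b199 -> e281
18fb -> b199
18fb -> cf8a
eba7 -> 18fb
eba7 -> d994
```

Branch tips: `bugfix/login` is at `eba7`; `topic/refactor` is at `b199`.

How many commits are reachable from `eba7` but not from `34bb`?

Reachable from eba7: {18fb, 34bb, 774f, b199, b3b5, b98a, c1ca, cf8a, d994, e16f, e281, e56b, eba7}.
Reachable from 34bb: {34bb, b3b5, b98a, e16f, e56b}.
In eba7's history but not 34bb's: {18fb, 774f, b199, c1ca, cf8a, d994, e281, eba7} — 8 commits.

8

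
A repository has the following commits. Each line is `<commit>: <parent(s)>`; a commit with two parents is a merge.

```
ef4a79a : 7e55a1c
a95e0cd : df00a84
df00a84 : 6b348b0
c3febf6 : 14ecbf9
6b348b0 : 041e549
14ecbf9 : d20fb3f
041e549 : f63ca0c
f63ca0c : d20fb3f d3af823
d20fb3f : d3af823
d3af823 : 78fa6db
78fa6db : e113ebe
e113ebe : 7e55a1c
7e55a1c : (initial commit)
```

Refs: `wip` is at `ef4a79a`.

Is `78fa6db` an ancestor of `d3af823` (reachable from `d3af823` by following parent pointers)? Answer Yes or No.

Ancestors of d3af823 (commits reachable by following parents): {78fa6db, 7e55a1c, d3af823, e113ebe}.
78fa6db is in that set, so it is an ancestor of d3af823.

Yes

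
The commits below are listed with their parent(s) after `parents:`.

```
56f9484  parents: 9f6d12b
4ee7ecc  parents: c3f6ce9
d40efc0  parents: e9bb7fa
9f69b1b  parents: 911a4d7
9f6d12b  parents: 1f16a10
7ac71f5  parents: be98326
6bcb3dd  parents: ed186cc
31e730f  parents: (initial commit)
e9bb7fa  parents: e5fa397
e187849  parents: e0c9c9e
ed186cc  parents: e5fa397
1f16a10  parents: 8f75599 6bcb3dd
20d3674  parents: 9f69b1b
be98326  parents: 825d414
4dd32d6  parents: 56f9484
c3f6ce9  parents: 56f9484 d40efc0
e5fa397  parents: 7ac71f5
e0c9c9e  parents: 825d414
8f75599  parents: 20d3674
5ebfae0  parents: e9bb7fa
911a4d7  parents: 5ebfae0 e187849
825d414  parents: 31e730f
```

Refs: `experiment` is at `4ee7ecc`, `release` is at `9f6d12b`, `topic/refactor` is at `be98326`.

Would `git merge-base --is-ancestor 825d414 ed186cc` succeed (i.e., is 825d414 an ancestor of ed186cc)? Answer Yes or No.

Yes

Ancestors of ed186cc (commits reachable by following parents): {31e730f, 7ac71f5, 825d414, be98326, e5fa397, ed186cc}.
825d414 is in that set, so it is an ancestor of ed186cc.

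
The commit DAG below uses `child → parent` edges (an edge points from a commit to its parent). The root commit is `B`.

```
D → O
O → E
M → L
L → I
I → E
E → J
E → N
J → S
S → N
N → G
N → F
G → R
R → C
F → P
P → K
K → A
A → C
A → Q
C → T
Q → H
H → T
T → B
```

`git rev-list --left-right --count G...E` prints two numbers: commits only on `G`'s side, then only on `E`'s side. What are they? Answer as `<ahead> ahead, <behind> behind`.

0 ahead, 10 behind

Reachable from G: {B, C, G, R, T}.
Reachable from E: {A, B, C, E, F, G, H, J, K, N, P, Q, R, S, T}.
Only in G's history (ahead): {} — 0.
Only in E's history (behind): {A, E, F, H, J, K, N, P, Q, S} — 10.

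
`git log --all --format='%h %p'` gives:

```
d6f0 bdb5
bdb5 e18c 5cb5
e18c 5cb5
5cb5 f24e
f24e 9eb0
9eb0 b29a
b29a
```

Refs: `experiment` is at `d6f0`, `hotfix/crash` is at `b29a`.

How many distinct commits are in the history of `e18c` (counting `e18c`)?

5

Walking parent pointers from e18c: reachable set = {5cb5, 9eb0, b29a, e18c, f24e}.
That is 5 commits.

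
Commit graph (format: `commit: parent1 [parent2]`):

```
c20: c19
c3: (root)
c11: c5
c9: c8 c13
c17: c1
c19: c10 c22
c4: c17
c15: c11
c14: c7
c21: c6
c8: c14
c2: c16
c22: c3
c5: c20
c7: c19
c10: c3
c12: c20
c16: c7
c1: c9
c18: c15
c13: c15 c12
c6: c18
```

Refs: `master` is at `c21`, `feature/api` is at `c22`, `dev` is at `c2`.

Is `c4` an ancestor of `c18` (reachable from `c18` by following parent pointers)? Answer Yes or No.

No

Ancestors of c18: {c10, c11, c15, c18, c19, c20, c22, c3, c5}.
c4 is not in that set, so it is not an ancestor of c18.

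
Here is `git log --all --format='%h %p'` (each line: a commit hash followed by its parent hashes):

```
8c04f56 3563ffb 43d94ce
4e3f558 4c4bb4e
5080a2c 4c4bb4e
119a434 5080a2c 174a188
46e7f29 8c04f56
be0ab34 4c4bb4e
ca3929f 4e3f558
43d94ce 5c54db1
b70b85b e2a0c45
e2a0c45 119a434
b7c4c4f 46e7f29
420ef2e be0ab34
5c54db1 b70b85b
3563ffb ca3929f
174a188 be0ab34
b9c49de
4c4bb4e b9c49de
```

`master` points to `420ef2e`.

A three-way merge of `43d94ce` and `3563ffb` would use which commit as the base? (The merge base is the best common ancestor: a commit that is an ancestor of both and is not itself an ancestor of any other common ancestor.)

4c4bb4e

Ancestors of 43d94ce: {119a434, 174a188, 43d94ce, 4c4bb4e, 5080a2c, 5c54db1, b70b85b, b9c49de, be0ab34, e2a0c45}.
Ancestors of 3563ffb: {3563ffb, 4c4bb4e, 4e3f558, b9c49de, ca3929f}.
Common ancestors: {4c4bb4e, b9c49de}.
Among these, 4c4bb4e is not an ancestor of any other common ancestor — it is the merge base.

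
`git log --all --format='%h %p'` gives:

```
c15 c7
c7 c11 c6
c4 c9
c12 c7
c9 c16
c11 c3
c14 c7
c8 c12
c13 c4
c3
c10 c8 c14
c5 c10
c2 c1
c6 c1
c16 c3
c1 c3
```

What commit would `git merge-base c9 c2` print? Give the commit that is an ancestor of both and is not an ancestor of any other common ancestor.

Ancestors of c9: {c16, c3, c9}.
Ancestors of c2: {c1, c2, c3}.
Common ancestors: {c3}.
The only common ancestor is c3, so it is the merge base.

c3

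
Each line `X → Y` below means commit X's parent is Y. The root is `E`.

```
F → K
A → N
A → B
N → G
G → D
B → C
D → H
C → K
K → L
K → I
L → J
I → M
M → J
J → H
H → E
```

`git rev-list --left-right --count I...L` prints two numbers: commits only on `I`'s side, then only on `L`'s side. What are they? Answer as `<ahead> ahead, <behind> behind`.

2 ahead, 1 behind

Reachable from I: {E, H, I, J, M}.
Reachable from L: {E, H, J, L}.
Only in I's history (ahead): {I, M} — 2.
Only in L's history (behind): {L} — 1.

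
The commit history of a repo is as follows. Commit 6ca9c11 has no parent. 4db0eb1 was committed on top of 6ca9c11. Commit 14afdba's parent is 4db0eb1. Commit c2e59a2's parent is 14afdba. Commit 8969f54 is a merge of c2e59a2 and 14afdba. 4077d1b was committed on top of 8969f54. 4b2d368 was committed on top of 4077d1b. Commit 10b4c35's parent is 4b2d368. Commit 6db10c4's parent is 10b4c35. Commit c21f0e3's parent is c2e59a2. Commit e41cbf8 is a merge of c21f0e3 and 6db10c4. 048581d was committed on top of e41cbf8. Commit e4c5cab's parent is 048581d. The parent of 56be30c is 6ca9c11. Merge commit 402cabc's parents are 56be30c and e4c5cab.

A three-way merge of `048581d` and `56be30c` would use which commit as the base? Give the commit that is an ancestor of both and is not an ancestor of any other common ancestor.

6ca9c11

Ancestors of 048581d: {048581d, 10b4c35, 14afdba, 4077d1b, 4b2d368, 4db0eb1, 6ca9c11, 6db10c4, 8969f54, c21f0e3, c2e59a2, e41cbf8}.
Ancestors of 56be30c: {56be30c, 6ca9c11}.
Common ancestors: {6ca9c11}.
The only common ancestor is 6ca9c11, so it is the merge base.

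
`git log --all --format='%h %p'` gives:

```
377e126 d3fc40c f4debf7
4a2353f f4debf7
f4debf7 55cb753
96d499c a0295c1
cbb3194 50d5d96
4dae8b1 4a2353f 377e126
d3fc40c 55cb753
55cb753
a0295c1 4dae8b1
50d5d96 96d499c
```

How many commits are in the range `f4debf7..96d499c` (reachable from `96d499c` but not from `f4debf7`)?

6

Reachable from 96d499c: {377e126, 4a2353f, 4dae8b1, 55cb753, 96d499c, a0295c1, d3fc40c, f4debf7}.
Reachable from f4debf7: {55cb753, f4debf7}.
In 96d499c's history but not f4debf7's: {377e126, 4a2353f, 4dae8b1, 96d499c, a0295c1, d3fc40c} — 6 commits.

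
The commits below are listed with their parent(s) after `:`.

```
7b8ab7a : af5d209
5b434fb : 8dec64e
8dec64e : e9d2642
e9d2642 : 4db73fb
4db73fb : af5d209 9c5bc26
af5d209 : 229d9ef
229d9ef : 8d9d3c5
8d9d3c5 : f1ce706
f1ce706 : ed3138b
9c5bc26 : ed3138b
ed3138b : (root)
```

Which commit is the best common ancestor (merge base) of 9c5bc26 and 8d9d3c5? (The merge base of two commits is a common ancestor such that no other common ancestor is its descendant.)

Ancestors of 9c5bc26: {9c5bc26, ed3138b}.
Ancestors of 8d9d3c5: {8d9d3c5, ed3138b, f1ce706}.
Common ancestors: {ed3138b}.
The only common ancestor is ed3138b, so it is the merge base.

ed3138b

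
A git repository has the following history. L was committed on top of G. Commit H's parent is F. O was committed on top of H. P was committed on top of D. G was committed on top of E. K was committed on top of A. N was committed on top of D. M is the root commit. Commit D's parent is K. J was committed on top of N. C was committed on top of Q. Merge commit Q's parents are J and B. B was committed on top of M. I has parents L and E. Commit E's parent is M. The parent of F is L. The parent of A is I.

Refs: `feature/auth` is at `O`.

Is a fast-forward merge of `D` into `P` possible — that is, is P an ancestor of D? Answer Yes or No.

A fast-forward from P to D is possible iff P is an ancestor of D.
Ancestors of D: {A, D, E, G, I, K, L, M}.
P is not among them, so fast-forward is not possible.

No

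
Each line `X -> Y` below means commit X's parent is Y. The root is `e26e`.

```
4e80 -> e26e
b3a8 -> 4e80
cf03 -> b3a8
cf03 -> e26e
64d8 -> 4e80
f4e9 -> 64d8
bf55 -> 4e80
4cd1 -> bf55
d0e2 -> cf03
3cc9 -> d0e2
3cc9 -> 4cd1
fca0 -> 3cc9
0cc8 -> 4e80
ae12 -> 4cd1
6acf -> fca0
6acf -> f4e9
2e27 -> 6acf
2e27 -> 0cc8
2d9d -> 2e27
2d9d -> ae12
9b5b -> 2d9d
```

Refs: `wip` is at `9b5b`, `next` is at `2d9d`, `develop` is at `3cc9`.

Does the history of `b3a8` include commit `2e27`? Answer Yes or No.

Ancestors of b3a8: {4e80, b3a8, e26e}.
2e27 is not in that set, so it is not an ancestor of b3a8.

No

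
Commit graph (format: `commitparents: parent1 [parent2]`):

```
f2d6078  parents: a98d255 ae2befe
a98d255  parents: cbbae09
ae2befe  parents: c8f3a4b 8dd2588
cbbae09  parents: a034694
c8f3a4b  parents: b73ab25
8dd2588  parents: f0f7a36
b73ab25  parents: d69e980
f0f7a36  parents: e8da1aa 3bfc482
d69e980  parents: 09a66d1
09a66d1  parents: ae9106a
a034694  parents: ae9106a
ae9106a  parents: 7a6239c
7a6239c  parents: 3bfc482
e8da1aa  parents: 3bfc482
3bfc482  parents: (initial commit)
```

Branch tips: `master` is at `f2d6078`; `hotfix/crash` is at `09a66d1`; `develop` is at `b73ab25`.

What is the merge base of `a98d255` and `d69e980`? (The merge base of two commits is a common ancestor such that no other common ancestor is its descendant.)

ae9106a

Ancestors of a98d255: {3bfc482, 7a6239c, a034694, a98d255, ae9106a, cbbae09}.
Ancestors of d69e980: {09a66d1, 3bfc482, 7a6239c, ae9106a, d69e980}.
Common ancestors: {3bfc482, 7a6239c, ae9106a}.
Among these, ae9106a is not an ancestor of any other common ancestor — it is the merge base.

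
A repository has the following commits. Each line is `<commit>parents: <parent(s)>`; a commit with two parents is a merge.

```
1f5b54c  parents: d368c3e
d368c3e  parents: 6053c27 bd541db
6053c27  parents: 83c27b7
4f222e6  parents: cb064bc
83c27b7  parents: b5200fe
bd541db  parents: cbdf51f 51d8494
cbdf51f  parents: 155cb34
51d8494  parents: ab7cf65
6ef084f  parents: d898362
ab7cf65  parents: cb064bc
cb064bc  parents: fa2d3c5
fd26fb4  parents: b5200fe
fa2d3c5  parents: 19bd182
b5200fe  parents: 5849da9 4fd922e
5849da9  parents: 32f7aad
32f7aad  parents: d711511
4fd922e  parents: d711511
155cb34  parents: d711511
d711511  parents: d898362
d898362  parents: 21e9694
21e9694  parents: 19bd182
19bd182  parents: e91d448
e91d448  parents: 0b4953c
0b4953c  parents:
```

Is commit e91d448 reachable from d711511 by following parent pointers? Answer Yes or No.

Ancestors of d711511 (commits reachable by following parents): {0b4953c, 19bd182, 21e9694, d711511, d898362, e91d448}.
e91d448 is in that set, so it is an ancestor of d711511.

Yes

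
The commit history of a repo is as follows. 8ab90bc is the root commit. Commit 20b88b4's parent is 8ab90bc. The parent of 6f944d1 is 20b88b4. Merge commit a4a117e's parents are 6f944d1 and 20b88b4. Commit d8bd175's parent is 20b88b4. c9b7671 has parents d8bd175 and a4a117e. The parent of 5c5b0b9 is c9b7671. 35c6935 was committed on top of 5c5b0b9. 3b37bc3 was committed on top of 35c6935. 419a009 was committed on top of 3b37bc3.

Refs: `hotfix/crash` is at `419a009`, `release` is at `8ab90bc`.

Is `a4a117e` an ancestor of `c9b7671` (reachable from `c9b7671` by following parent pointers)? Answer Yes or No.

Yes

Ancestors of c9b7671 (commits reachable by following parents): {20b88b4, 6f944d1, 8ab90bc, a4a117e, c9b7671, d8bd175}.
a4a117e is in that set, so it is an ancestor of c9b7671.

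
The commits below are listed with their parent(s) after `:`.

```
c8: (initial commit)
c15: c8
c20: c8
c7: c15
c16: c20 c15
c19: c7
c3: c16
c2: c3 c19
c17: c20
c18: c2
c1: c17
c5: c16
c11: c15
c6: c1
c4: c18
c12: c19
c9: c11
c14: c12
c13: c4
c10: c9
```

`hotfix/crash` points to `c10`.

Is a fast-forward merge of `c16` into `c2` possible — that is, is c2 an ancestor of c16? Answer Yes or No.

No

A fast-forward from c2 to c16 is possible iff c2 is an ancestor of c16.
Ancestors of c16: {c15, c16, c20, c8}.
c2 is not among them, so fast-forward is not possible.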